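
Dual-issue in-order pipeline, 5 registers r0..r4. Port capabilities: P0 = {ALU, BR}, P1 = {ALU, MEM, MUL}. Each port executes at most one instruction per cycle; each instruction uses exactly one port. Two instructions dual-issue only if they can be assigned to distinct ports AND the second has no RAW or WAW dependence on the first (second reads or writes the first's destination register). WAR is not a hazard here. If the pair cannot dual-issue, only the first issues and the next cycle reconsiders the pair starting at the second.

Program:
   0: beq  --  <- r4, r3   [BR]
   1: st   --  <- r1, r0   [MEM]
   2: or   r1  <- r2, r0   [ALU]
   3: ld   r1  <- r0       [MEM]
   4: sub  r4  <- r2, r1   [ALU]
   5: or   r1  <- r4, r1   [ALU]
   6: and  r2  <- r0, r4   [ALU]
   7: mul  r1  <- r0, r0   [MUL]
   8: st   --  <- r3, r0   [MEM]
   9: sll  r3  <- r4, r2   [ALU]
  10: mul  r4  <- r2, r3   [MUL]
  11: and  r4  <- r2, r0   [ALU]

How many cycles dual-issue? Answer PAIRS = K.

c0: i0+i1 beq.BR;st.MEM  2-wide
c1: i2 or.ALU  WAW r1
c2: i3 ld.MEM  RAW r1
c3: i4 sub.ALU  RAW r4
c4: i5+i6 or.ALU;and.ALU  2-wide
c5: i7 mul.MUL  no-port MUL/MEM
c6: i8+i9 st.MEM;sll.ALU  2-wide
c7: i10 mul.MUL  WAW r4
c8: i11 and.ALU  tail

PAIRS = 3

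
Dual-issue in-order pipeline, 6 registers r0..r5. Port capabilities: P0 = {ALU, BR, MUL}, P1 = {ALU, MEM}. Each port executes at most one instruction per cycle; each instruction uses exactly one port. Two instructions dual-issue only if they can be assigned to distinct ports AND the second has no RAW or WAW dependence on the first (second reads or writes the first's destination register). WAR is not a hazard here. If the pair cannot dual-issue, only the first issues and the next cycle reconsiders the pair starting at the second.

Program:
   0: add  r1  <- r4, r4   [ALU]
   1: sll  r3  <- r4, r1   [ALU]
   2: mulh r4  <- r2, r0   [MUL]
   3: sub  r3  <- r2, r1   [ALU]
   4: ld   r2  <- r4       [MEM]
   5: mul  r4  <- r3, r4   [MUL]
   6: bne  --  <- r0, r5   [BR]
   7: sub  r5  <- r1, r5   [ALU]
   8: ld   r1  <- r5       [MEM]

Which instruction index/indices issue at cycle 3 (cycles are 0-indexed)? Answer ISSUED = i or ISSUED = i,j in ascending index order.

#0 head=0: add i0 RAW r1
#1 head=1: sll;mulh i1,i2 dual
#2 head=3: sub;ld i3,i4 dual
#3 head=5: mul i5 no-port MUL/BR
#4 head=6: bne;sub i6,i7 dual
#5 head=8: ld i8 tail

ISSUED = 5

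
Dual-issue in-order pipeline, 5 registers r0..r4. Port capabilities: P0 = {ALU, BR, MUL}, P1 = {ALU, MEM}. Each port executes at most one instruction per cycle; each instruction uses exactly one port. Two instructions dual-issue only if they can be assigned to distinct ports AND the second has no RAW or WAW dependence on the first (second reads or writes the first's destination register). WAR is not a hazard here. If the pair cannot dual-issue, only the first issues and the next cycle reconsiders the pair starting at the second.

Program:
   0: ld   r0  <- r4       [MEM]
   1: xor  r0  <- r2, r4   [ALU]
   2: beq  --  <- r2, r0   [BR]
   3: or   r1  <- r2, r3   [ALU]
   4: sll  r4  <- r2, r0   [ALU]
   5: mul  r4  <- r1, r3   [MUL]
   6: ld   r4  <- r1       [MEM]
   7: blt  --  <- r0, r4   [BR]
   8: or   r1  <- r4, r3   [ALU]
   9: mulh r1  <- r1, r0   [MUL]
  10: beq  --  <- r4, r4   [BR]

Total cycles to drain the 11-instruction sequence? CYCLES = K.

CYCLES = 9

  cy0 -> i0 (ld.MEM) WAW r0
  cy1 -> i1 (xor.ALU) RAW r0
  cy2 -> i2&i3 (beq.BR or.ALU) 2-wide
  cy3 -> i4 (sll.ALU) WAW r4
  cy4 -> i5 (mul.MUL) WAW r4
  cy5 -> i6 (ld.MEM) RAW r4
  cy6 -> i7&i8 (blt.BR or.ALU) 2-wide
  cy7 -> i9 (mulh.MUL) no-port MUL/BR
  cy8 -> i10 (beq.BR) tail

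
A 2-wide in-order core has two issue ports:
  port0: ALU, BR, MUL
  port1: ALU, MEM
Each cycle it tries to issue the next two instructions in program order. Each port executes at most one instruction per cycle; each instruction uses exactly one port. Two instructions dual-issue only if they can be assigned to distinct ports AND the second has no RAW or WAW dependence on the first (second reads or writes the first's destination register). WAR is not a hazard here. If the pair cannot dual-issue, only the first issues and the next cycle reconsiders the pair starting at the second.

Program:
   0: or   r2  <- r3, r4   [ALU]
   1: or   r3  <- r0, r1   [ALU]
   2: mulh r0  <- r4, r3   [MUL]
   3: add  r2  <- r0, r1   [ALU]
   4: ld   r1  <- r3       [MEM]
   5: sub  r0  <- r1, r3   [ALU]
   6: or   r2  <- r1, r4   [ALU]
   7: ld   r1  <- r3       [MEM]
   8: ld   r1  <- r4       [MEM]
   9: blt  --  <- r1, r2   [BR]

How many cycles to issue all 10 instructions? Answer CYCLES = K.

CYCLES = 7

[0] i0/i1  or.ALU or.ALU  -- dual
[1] i2  mulh.MUL  -- RAW r0
[2] i3/i4  add.ALU ld.MEM  -- dual
[3] i5/i6  sub.ALU or.ALU  -- dual
[4] i7  ld.MEM  -- no-port MEM/MEM
[5] i8  ld.MEM  -- RAW r1
[6] i9  blt.BR  -- tail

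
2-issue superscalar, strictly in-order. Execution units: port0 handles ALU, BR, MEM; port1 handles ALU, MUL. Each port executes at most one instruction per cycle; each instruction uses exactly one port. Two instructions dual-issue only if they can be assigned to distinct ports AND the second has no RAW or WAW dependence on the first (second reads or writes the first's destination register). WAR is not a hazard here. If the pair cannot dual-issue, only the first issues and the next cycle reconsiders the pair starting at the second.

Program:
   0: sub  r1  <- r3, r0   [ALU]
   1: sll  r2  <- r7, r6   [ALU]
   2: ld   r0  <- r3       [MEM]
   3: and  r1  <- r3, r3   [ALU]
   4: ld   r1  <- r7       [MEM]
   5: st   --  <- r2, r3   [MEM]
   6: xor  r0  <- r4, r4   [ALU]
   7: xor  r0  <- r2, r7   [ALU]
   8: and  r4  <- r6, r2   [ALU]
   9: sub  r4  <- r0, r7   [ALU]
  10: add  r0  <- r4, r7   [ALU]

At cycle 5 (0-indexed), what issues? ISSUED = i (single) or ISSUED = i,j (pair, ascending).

ISSUED = 9

  cy0 -> i0,i1 (sub.ALU sll.ALU) 2-wide
  cy1 -> i2,i3 (ld.MEM and.ALU) 2-wide
  cy2 -> i4 (ld.MEM) no-port MEM/MEM
  cy3 -> i5,i6 (st.MEM xor.ALU) 2-wide
  cy4 -> i7,i8 (xor.ALU and.ALU) 2-wide
  cy5 -> i9 (sub.ALU) RAW r4
  cy6 -> i10 (add.ALU) tail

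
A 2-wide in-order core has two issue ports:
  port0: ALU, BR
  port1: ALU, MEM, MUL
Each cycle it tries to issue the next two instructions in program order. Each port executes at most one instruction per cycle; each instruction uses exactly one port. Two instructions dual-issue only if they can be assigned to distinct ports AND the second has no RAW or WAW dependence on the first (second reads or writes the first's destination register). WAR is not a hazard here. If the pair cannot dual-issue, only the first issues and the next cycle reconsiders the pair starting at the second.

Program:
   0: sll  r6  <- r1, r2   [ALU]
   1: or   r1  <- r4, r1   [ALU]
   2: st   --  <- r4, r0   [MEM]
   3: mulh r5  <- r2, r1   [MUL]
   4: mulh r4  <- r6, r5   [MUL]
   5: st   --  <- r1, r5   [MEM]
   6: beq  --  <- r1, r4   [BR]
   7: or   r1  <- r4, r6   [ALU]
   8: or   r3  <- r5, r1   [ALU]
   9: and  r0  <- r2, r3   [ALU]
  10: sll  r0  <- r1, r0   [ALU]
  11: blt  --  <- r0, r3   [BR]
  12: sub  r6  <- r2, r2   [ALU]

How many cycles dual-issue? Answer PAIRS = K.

PAIRS = 3

#0 head=0: sll.ALU;or.ALU i0+i1 dual
#1 head=2: st.MEM i2 no-port MEM/MUL
#2 head=3: mulh.MUL i3 no-port MUL/MUL
#3 head=4: mulh.MUL i4 no-port MUL/MEM
#4 head=5: st.MEM;beq.BR i5+i6 dual
#5 head=7: or.ALU i7 RAW r1
#6 head=8: or.ALU i8 RAW r3
#7 head=9: and.ALU i9 RAW+WAW r0
#8 head=10: sll.ALU i10 RAW r0
#9 head=11: blt.BR;sub.ALU i11+i12 dual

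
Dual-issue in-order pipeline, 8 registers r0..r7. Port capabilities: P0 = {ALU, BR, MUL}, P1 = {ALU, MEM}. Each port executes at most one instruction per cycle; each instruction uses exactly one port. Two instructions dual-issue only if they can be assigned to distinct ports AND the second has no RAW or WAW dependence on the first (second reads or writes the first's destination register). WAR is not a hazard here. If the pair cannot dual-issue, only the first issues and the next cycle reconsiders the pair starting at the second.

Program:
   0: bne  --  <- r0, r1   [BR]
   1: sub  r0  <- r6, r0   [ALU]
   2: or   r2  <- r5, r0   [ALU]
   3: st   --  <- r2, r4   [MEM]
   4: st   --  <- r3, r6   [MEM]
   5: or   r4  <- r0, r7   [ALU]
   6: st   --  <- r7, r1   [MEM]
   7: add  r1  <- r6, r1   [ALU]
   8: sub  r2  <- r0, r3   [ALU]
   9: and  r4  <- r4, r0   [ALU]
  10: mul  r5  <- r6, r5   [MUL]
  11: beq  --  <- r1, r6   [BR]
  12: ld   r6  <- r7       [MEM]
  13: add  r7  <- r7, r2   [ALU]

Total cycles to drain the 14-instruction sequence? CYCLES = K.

CYCLES = 9

[0] i0/i1  bne+sub  -- 2-wide
[1] i2  or  -- RAW r2
[2] i3  st  -- no-port MEM/MEM
[3] i4/i5  st+or  -- 2-wide
[4] i6/i7  st+add  -- 2-wide
[5] i8/i9  sub+and  -- 2-wide
[6] i10  mul  -- no-port MUL/BR
[7] i11/i12  beq+ld  -- 2-wide
[8] i13  add  -- tail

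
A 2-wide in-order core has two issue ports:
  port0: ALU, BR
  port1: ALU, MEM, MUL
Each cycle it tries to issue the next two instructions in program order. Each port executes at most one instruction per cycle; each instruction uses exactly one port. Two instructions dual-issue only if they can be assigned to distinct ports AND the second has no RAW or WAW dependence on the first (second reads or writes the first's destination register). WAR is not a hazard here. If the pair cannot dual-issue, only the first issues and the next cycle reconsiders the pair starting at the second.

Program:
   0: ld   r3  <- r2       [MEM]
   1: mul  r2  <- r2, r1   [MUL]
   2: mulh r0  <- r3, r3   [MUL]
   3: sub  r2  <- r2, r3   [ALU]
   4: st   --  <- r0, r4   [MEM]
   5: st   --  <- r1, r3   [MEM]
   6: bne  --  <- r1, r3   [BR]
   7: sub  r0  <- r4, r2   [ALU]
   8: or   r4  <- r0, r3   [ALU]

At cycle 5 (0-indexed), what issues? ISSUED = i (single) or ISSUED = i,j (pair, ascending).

ISSUED = 7

0. ld @i0  | no-port MEM/MUL
1. mul @i1  | no-port MUL/MUL
2. mulh+sub @i2+i3  | pair
3. st @i4  | no-port MEM/MEM
4. st+bne @i5+i6  | pair
5. sub @i7  | RAW r0
6. or @i8  | tail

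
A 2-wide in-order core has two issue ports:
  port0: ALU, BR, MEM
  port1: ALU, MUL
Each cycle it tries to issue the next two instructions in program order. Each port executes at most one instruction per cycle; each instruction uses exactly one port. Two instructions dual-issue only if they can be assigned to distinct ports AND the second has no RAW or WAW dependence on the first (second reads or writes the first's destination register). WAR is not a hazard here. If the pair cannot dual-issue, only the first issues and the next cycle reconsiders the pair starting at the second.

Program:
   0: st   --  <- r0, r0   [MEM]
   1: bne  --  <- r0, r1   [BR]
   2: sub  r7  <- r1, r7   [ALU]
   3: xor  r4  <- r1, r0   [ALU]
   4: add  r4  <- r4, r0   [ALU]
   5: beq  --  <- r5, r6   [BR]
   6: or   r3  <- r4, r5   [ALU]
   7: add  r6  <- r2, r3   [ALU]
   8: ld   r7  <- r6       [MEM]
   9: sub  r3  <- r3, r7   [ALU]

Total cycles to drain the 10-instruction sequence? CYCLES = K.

c0: i0 st  no-port MEM/BR
c1: i1,i2 bne sub  pair
c2: i3 xor  RAW+WAW r4
c3: i4,i5 add beq  pair
c4: i6 or  RAW r3
c5: i7 add  RAW r6
c6: i8 ld  RAW r7
c7: i9 sub  tail

CYCLES = 8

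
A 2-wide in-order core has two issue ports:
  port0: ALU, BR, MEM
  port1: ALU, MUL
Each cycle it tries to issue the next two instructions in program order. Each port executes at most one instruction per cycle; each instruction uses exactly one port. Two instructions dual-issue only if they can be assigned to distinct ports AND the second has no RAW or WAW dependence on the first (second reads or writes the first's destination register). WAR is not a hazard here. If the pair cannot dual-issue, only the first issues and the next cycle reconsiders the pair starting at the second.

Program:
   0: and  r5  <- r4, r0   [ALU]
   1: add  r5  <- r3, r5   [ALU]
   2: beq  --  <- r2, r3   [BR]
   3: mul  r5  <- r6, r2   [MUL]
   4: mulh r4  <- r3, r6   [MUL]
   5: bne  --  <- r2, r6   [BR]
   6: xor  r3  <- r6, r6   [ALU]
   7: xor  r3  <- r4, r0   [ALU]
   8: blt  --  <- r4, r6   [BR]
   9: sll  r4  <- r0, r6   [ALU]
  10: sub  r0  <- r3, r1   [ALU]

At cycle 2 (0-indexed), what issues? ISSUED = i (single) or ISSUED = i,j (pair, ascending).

c0: i0 and.ALU  RAW+WAW r5
c1: i1+i2 add.ALU/beq.BR  2-wide
c2: i3 mul.MUL  no-port MUL/MUL
c3: i4+i5 mulh.MUL/bne.BR  2-wide
c4: i6 xor.ALU  WAW r3
c5: i7+i8 xor.ALU/blt.BR  2-wide
c6: i9+i10 sll.ALU/sub.ALU  2-wide

ISSUED = 3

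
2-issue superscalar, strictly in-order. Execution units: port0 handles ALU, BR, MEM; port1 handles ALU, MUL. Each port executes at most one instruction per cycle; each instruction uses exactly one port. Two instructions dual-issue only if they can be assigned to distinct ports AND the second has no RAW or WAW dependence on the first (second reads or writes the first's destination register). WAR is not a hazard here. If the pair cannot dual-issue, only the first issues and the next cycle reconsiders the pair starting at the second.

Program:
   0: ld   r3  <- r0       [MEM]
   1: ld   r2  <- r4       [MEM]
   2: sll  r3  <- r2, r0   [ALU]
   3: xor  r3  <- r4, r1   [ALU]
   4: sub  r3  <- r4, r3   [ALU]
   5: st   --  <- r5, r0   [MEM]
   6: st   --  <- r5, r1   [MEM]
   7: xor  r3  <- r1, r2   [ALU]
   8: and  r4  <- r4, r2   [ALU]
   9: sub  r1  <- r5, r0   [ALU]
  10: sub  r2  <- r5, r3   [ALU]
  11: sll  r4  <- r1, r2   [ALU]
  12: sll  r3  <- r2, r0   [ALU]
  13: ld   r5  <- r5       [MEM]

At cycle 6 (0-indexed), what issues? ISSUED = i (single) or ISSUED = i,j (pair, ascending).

c0: i0 ld  no-port MEM/MEM
c1: i1 ld  RAW r2
c2: i2 sll  WAW r3
c3: i3 xor  RAW+WAW r3
c4: i4,i5 sub+st  2-wide
c5: i6,i7 st+xor  2-wide
c6: i8,i9 and+sub  2-wide
c7: i10 sub  RAW r2
c8: i11,i12 sll+sll  2-wide
c9: i13 ld  tail

ISSUED = 8,9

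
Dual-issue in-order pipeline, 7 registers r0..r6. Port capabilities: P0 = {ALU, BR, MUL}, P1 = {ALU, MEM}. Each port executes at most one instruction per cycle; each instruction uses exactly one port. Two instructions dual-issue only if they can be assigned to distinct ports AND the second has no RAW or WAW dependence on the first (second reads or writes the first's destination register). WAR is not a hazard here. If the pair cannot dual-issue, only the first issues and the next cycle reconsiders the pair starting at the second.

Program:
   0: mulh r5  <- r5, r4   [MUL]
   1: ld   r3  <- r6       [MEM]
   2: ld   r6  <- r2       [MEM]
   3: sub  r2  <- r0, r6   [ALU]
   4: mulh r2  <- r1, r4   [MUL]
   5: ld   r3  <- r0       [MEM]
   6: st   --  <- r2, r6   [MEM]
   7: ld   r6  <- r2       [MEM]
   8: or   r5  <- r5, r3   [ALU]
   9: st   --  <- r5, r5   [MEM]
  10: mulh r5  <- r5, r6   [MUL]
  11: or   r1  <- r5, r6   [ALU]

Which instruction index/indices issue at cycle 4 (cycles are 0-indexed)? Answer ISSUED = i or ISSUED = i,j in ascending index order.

c0: i0,i1 mulh.MUL ld.MEM  2-wide
c1: i2 ld.MEM  RAW r6
c2: i3 sub.ALU  WAW r2
c3: i4,i5 mulh.MUL ld.MEM  2-wide
c4: i6 st.MEM  no-port MEM/MEM
c5: i7,i8 ld.MEM or.ALU  2-wide
c6: i9,i10 st.MEM mulh.MUL  2-wide
c7: i11 or.ALU  tail

ISSUED = 6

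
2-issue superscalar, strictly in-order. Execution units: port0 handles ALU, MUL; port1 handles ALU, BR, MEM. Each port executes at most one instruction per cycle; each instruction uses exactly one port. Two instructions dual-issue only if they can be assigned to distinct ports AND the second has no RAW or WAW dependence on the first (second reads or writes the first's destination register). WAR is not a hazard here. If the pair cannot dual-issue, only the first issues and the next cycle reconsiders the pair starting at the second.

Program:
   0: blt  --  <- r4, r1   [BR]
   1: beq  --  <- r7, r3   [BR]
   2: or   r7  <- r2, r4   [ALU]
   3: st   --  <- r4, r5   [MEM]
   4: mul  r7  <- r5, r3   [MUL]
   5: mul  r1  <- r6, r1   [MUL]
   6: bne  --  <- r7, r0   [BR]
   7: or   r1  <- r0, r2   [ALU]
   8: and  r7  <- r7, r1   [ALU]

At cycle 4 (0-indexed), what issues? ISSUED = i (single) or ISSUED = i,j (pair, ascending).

[0] i0  blt  -- no-port BR/BR
[1] i1+i2  beq;or  -- 2-wide
[2] i3+i4  st;mul  -- 2-wide
[3] i5+i6  mul;bne  -- 2-wide
[4] i7  or  -- RAW r1
[5] i8  and  -- tail

ISSUED = 7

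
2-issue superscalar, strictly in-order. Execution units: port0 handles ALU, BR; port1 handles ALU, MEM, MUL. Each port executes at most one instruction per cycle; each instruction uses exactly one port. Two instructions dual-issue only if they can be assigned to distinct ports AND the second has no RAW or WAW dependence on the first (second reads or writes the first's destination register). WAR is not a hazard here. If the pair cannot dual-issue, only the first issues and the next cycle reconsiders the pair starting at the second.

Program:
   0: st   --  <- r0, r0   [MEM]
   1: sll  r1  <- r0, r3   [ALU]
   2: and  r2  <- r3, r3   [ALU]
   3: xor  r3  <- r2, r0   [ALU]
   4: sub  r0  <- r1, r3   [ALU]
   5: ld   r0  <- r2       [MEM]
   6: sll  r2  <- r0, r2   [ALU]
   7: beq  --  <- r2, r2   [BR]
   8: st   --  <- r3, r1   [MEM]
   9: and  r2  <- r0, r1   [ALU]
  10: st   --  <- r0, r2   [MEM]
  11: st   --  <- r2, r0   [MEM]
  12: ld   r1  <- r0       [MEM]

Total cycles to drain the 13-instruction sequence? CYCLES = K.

CYCLES = 11

t=0 i0+i1:st+sll ; dual
t=1 i2:and ; RAW r2
t=2 i3:xor ; RAW r3
t=3 i4:sub ; WAW r0
t=4 i5:ld ; RAW r0
t=5 i6:sll ; RAW r2
t=6 i7+i8:beq+st ; dual
t=7 i9:and ; RAW r2
t=8 i10:st ; no-port MEM/MEM
t=9 i11:st ; no-port MEM/MEM
t=10 i12:ld ; tail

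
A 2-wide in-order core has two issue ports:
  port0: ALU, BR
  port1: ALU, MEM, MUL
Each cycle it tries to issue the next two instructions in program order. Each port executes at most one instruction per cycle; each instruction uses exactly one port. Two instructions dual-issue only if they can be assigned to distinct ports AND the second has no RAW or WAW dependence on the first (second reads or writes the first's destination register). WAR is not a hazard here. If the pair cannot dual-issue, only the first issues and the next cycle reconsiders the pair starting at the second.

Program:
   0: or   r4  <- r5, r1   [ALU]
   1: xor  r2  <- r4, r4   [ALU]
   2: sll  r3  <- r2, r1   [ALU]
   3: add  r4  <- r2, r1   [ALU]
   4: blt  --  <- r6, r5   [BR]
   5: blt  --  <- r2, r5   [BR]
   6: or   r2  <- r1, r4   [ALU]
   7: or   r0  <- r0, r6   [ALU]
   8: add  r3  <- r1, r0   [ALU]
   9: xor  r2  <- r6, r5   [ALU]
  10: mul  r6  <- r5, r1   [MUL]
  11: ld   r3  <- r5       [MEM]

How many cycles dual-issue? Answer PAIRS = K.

PAIRS = 3

0. or.ALU @i0  | RAW r4
1. xor.ALU @i1  | RAW r2
2. sll.ALU;add.ALU @i2/i3  | 2-wide
3. blt.BR @i4  | no-port BR/BR
4. blt.BR;or.ALU @i5/i6  | 2-wide
5. or.ALU @i7  | RAW r0
6. add.ALU;xor.ALU @i8/i9  | 2-wide
7. mul.MUL @i10  | no-port MUL/MEM
8. ld.MEM @i11  | tail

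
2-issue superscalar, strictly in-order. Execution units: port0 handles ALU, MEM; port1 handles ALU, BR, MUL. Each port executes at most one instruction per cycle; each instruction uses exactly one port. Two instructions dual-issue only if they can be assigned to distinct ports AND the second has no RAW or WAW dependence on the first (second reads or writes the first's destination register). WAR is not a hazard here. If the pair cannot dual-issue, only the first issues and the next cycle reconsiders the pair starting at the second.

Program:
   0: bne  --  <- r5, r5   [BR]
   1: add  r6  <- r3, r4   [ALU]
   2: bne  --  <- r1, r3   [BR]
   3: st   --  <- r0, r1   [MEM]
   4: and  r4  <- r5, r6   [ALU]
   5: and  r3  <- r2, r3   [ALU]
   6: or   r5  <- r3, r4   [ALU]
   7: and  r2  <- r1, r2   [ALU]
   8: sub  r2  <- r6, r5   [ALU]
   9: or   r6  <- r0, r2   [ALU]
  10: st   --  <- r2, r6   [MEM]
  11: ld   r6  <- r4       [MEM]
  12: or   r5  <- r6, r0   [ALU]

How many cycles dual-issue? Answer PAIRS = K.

PAIRS = 4

[0] i0,i1  bne+add  -- 2-wide
[1] i2,i3  bne+st  -- 2-wide
[2] i4,i5  and+and  -- 2-wide
[3] i6,i7  or+and  -- 2-wide
[4] i8  sub  -- RAW r2
[5] i9  or  -- RAW r6
[6] i10  st  -- no-port MEM/MEM
[7] i11  ld  -- RAW r6
[8] i12  or  -- tail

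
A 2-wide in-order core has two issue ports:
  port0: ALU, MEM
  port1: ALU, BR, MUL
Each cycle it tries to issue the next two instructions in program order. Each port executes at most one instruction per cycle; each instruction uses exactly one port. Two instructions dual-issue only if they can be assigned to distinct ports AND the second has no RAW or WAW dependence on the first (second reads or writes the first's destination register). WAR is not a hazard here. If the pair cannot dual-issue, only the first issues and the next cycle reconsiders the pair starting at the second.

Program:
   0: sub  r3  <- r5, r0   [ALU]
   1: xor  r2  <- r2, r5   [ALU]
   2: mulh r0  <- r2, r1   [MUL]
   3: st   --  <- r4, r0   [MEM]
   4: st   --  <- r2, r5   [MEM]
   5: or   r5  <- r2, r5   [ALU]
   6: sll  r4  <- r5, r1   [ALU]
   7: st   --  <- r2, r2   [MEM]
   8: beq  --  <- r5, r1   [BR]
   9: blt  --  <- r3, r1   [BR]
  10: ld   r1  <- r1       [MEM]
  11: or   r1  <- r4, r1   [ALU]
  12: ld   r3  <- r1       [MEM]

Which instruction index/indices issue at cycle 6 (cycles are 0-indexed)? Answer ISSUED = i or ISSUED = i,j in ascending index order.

ISSUED = 9,10

0. sub.ALU+xor.ALU @i0/i1  | dual
1. mulh.MUL @i2  | RAW r0
2. st.MEM @i3  | no-port MEM/MEM
3. st.MEM+or.ALU @i4/i5  | dual
4. sll.ALU+st.MEM @i6/i7  | dual
5. beq.BR @i8  | no-port BR/BR
6. blt.BR+ld.MEM @i9/i10  | dual
7. or.ALU @i11  | RAW r1
8. ld.MEM @i12  | tail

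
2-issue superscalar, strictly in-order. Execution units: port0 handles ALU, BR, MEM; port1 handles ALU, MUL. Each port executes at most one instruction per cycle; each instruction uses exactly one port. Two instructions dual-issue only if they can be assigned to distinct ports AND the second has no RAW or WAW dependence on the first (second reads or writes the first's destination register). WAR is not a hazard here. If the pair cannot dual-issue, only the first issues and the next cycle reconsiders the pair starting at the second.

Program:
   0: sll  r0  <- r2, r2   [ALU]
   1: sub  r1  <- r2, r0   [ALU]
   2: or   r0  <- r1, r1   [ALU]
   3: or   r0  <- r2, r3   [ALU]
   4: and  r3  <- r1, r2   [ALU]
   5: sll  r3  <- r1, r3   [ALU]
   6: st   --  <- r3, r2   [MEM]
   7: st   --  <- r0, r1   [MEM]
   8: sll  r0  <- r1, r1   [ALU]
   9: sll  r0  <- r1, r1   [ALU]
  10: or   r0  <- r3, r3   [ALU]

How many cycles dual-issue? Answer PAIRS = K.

PAIRS = 2

c0: i0 sll  RAW r0
c1: i1 sub  RAW r1
c2: i2 or  WAW r0
c3: i3/i4 or/and  pair
c4: i5 sll  RAW r3
c5: i6 st  no-port MEM/MEM
c6: i7/i8 st/sll  pair
c7: i9 sll  WAW r0
c8: i10 or  tail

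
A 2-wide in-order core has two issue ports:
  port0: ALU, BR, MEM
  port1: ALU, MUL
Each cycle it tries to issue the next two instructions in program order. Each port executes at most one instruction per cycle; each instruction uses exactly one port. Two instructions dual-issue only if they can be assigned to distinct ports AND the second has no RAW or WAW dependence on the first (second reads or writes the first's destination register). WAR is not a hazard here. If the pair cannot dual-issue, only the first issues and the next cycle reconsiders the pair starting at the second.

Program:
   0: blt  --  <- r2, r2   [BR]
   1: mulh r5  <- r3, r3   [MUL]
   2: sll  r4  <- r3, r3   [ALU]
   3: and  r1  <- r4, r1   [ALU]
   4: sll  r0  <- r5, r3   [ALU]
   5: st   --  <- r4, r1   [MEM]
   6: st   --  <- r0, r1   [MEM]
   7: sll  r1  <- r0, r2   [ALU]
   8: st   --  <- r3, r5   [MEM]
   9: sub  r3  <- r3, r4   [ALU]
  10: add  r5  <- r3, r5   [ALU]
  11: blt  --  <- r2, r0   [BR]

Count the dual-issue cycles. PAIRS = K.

PAIRS = 5

#0 head=0: blt/mulh i0&i1 dual
#1 head=2: sll i2 RAW r4
#2 head=3: and/sll i3&i4 dual
#3 head=5: st i5 no-port MEM/MEM
#4 head=6: st/sll i6&i7 dual
#5 head=8: st/sub i8&i9 dual
#6 head=10: add/blt i10&i11 dual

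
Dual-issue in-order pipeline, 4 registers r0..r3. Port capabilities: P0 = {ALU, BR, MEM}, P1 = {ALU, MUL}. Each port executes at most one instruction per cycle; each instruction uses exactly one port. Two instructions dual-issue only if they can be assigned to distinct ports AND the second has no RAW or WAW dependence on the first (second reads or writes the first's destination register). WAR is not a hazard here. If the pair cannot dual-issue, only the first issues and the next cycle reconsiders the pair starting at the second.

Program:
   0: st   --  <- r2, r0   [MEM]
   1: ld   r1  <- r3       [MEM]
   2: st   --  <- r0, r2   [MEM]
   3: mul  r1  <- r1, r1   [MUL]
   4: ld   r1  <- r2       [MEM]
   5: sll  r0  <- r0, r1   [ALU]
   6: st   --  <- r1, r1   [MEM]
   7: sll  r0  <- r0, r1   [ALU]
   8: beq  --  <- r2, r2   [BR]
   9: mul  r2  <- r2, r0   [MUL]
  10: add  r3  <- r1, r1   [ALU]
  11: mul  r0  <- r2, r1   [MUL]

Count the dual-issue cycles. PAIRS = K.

PAIRS = 4

#0 head=0: st i0 no-port MEM/MEM
#1 head=1: ld i1 no-port MEM/MEM
#2 head=2: st;mul i2+i3 dual
#3 head=4: ld i4 RAW r1
#4 head=5: sll;st i5+i6 dual
#5 head=7: sll;beq i7+i8 dual
#6 head=9: mul;add i9+i10 dual
#7 head=11: mul i11 tail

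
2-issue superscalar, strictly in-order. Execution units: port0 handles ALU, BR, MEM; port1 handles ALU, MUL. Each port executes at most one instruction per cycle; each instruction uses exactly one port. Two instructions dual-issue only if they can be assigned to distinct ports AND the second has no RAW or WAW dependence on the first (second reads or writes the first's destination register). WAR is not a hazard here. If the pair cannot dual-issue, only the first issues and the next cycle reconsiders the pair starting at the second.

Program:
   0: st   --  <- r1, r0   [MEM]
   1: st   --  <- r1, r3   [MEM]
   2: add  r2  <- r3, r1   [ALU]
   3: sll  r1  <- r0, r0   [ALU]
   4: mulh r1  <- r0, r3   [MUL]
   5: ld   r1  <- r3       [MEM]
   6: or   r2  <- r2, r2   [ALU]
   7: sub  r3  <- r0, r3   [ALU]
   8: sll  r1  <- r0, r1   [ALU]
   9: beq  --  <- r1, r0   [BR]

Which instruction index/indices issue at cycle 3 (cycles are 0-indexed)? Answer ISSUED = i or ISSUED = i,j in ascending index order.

0. st.MEM @i0  | no-port MEM/MEM
1. st.MEM add.ALU @i1/i2  | 2-wide
2. sll.ALU @i3  | WAW r1
3. mulh.MUL @i4  | WAW r1
4. ld.MEM or.ALU @i5/i6  | 2-wide
5. sub.ALU sll.ALU @i7/i8  | 2-wide
6. beq.BR @i9  | tail

ISSUED = 4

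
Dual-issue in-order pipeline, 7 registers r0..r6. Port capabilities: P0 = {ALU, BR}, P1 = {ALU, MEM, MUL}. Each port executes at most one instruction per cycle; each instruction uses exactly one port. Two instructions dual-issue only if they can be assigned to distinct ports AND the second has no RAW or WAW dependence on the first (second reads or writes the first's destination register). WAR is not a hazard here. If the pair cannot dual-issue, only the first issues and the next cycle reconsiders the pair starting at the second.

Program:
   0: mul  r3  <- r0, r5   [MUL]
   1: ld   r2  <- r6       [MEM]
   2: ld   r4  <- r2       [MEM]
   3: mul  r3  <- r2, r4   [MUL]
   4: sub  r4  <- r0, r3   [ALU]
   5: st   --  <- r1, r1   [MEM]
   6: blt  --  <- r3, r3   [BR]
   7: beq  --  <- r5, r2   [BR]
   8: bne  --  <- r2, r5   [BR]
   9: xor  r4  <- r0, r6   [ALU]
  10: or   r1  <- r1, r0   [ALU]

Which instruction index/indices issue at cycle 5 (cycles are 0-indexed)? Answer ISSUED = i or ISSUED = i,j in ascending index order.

[0] i0  mul.MUL  -- no-port MUL/MEM
[1] i1  ld.MEM  -- no-port MEM/MEM
[2] i2  ld.MEM  -- no-port MEM/MUL
[3] i3  mul.MUL  -- RAW r3
[4] i4/i5  sub.ALU/st.MEM  -- pair
[5] i6  blt.BR  -- no-port BR/BR
[6] i7  beq.BR  -- no-port BR/BR
[7] i8/i9  bne.BR/xor.ALU  -- pair
[8] i10  or.ALU  -- tail

ISSUED = 6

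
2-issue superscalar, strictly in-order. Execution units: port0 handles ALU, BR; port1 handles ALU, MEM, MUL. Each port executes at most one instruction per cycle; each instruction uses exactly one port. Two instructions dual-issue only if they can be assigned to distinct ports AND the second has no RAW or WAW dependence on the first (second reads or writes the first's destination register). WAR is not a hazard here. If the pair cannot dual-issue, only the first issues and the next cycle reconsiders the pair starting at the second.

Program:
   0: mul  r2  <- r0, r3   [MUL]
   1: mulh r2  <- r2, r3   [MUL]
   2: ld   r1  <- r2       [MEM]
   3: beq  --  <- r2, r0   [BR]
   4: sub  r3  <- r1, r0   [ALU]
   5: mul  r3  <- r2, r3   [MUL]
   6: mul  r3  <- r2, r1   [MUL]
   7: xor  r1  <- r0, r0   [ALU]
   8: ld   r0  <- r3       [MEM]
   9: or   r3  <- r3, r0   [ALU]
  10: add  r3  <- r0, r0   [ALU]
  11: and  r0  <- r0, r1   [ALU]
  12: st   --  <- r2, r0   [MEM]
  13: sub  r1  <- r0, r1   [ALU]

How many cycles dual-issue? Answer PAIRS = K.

[0] i0  mul  -- no-port MUL/MUL
[1] i1  mulh  -- no-port MUL/MEM
[2] i2+i3  ld+beq  -- 2-wide
[3] i4  sub  -- RAW+WAW r3
[4] i5  mul  -- no-port MUL/MUL
[5] i6+i7  mul+xor  -- 2-wide
[6] i8  ld  -- RAW r0
[7] i9  or  -- WAW r3
[8] i10+i11  add+and  -- 2-wide
[9] i12+i13  st+sub  -- 2-wide

PAIRS = 4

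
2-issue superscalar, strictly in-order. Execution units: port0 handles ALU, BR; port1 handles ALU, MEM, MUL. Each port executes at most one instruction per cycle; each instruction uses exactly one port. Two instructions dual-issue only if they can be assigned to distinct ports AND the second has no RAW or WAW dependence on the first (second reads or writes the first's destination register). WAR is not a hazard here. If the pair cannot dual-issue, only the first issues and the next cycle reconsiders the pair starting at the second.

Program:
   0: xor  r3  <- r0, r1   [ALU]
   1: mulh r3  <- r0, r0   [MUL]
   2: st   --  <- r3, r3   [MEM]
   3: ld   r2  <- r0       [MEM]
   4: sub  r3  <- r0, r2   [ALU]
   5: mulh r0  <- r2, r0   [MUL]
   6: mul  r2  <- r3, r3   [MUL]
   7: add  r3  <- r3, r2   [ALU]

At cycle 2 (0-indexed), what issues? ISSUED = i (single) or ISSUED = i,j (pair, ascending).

ISSUED = 2

0. xor @i0  | WAW r3
1. mulh @i1  | no-port MUL/MEM
2. st @i2  | no-port MEM/MEM
3. ld @i3  | RAW r2
4. sub;mulh @i4&i5  | dual
5. mul @i6  | RAW r2
6. add @i7  | tail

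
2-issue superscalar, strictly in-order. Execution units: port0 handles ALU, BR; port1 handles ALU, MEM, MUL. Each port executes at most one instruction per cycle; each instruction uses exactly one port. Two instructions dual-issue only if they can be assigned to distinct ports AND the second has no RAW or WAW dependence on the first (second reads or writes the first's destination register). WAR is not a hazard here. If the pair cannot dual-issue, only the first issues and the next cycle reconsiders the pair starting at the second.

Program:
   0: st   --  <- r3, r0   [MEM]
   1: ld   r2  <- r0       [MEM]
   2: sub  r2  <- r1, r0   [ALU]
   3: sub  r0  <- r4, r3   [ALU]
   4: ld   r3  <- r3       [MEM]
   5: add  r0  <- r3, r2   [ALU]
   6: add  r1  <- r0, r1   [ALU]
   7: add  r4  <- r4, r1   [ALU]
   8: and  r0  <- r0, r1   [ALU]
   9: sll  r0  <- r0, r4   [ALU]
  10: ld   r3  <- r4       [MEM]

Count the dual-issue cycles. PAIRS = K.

PAIRS = 3

t=0 i0:st.MEM ; no-port MEM/MEM
t=1 i1:ld.MEM ; WAW r2
t=2 i2+i3:sub.ALU+sub.ALU ; pair
t=3 i4:ld.MEM ; RAW r3
t=4 i5:add.ALU ; RAW r0
t=5 i6:add.ALU ; RAW r1
t=6 i7+i8:add.ALU+and.ALU ; pair
t=7 i9+i10:sll.ALU+ld.MEM ; pair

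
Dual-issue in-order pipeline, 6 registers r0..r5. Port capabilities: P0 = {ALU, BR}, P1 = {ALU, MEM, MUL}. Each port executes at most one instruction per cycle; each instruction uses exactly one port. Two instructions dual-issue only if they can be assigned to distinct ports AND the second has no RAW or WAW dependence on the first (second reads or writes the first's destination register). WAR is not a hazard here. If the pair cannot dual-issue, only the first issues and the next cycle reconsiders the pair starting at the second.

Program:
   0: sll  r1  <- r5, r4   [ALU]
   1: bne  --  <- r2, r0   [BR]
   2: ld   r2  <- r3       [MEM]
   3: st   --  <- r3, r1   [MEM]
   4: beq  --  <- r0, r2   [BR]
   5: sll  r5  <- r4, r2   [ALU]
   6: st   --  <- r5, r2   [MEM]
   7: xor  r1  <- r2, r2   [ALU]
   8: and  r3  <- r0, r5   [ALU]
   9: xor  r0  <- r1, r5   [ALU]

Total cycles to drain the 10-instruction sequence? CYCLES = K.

[0] i0/i1  sll.ALU+bne.BR  -- pair
[1] i2  ld.MEM  -- no-port MEM/MEM
[2] i3/i4  st.MEM+beq.BR  -- pair
[3] i5  sll.ALU  -- RAW r5
[4] i6/i7  st.MEM+xor.ALU  -- pair
[5] i8/i9  and.ALU+xor.ALU  -- pair

CYCLES = 6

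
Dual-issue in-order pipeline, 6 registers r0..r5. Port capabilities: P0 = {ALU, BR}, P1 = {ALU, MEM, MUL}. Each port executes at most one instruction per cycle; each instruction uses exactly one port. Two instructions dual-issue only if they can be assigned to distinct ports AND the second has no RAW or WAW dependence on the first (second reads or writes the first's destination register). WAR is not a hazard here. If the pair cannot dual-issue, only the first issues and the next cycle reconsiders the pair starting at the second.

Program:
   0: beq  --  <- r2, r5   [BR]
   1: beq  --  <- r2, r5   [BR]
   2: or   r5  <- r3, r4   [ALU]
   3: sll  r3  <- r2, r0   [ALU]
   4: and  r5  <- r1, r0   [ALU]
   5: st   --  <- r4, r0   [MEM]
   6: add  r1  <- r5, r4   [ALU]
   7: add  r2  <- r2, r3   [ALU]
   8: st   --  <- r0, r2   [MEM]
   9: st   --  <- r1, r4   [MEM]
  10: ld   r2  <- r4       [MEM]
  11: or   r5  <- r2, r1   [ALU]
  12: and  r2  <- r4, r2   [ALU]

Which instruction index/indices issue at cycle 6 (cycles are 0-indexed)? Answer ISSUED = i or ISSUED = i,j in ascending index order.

ISSUED = 9

  cy0 -> i0 (beq.BR) no-port BR/BR
  cy1 -> i1/i2 (beq.BR or.ALU) 2-wide
  cy2 -> i3/i4 (sll.ALU and.ALU) 2-wide
  cy3 -> i5/i6 (st.MEM add.ALU) 2-wide
  cy4 -> i7 (add.ALU) RAW r2
  cy5 -> i8 (st.MEM) no-port MEM/MEM
  cy6 -> i9 (st.MEM) no-port MEM/MEM
  cy7 -> i10 (ld.MEM) RAW r2
  cy8 -> i11/i12 (or.ALU and.ALU) 2-wide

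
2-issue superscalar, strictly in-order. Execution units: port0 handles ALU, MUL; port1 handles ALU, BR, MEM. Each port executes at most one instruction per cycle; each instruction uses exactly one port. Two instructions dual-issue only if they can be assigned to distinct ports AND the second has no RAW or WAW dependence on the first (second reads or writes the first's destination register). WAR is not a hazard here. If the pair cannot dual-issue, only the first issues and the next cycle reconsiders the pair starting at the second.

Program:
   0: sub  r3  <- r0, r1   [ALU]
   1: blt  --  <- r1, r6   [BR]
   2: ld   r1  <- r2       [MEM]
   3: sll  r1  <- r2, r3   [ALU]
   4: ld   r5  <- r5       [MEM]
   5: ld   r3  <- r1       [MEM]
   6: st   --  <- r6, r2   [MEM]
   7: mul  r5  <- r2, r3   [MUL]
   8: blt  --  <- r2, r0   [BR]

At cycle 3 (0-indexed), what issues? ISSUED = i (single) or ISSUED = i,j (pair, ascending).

t=0 i0/i1:sub/blt ; dual
t=1 i2:ld ; WAW r1
t=2 i3/i4:sll/ld ; dual
t=3 i5:ld ; no-port MEM/MEM
t=4 i6/i7:st/mul ; dual
t=5 i8:blt ; tail

ISSUED = 5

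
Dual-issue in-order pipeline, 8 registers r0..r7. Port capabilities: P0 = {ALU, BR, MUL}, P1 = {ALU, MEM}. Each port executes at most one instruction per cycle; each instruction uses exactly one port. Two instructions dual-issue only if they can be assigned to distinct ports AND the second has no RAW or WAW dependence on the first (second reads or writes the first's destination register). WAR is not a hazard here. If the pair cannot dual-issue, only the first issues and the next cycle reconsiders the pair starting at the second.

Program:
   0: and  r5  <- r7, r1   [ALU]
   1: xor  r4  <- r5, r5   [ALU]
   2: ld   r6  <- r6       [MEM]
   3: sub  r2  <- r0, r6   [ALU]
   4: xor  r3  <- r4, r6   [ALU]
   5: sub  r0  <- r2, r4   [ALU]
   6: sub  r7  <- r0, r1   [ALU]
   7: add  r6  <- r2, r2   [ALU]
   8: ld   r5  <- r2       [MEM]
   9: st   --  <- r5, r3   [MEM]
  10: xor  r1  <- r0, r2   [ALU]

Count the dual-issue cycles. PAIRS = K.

PAIRS = 4

c0: i0 and.ALU  RAW r5
c1: i1&i2 xor.ALU/ld.MEM  2-wide
c2: i3&i4 sub.ALU/xor.ALU  2-wide
c3: i5 sub.ALU  RAW r0
c4: i6&i7 sub.ALU/add.ALU  2-wide
c5: i8 ld.MEM  no-port MEM/MEM
c6: i9&i10 st.MEM/xor.ALU  2-wide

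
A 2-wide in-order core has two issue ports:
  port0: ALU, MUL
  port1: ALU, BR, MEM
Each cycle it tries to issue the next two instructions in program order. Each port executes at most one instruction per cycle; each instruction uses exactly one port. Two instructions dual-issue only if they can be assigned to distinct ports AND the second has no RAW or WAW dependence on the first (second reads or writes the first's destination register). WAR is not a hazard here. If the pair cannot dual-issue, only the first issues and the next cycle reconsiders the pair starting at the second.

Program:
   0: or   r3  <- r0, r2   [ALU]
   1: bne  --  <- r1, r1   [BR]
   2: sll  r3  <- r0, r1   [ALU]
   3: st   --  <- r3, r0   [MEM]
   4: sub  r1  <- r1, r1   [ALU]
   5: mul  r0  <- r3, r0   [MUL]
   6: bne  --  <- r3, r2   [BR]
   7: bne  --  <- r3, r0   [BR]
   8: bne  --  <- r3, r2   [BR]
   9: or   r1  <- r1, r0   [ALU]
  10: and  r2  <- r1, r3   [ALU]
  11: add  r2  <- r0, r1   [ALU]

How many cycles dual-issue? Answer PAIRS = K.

  cy0 -> i0&i1 (or+bne) 2-wide
  cy1 -> i2 (sll) RAW r3
  cy2 -> i3&i4 (st+sub) 2-wide
  cy3 -> i5&i6 (mul+bne) 2-wide
  cy4 -> i7 (bne) no-port BR/BR
  cy5 -> i8&i9 (bne+or) 2-wide
  cy6 -> i10 (and) WAW r2
  cy7 -> i11 (add) tail

PAIRS = 4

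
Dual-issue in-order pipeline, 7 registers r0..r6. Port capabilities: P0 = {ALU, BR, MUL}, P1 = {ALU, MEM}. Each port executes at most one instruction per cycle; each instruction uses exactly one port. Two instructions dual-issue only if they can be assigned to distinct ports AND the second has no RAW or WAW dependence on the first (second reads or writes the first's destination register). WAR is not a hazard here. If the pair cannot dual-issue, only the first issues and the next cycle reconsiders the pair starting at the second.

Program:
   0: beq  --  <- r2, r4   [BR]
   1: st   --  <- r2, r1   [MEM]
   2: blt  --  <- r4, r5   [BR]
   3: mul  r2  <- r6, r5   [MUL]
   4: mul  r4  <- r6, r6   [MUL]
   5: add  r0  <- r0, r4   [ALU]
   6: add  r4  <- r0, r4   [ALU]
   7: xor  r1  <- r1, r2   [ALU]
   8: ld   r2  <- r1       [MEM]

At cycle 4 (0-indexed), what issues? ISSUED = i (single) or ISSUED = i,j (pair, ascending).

c0: i0,i1 beq.BR st.MEM  pair
c1: i2 blt.BR  no-port BR/MUL
c2: i3 mul.MUL  no-port MUL/MUL
c3: i4 mul.MUL  RAW r4
c4: i5 add.ALU  RAW r0
c5: i6,i7 add.ALU xor.ALU  pair
c6: i8 ld.MEM  tail

ISSUED = 5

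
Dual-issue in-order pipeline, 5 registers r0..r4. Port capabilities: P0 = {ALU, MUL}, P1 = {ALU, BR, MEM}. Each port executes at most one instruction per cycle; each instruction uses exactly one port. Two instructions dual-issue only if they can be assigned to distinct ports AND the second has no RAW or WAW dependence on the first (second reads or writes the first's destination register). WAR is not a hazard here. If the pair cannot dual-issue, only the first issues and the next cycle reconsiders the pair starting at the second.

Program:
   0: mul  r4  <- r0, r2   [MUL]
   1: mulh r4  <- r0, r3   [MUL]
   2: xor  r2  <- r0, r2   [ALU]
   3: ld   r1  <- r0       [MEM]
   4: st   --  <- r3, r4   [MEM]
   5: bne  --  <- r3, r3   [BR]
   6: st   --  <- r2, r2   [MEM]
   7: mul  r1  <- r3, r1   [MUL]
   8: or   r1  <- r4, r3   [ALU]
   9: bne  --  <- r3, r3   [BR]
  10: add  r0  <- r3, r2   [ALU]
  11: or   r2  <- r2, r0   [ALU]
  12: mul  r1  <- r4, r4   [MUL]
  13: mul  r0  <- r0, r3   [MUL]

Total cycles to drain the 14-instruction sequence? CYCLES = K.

CYCLES = 10

  cy0 -> i0 (mul.MUL) no-port MUL/MUL
  cy1 -> i1+i2 (mulh.MUL/xor.ALU) 2-wide
  cy2 -> i3 (ld.MEM) no-port MEM/MEM
  cy3 -> i4 (st.MEM) no-port MEM/BR
  cy4 -> i5 (bne.BR) no-port BR/MEM
  cy5 -> i6+i7 (st.MEM/mul.MUL) 2-wide
  cy6 -> i8+i9 (or.ALU/bne.BR) 2-wide
  cy7 -> i10 (add.ALU) RAW r0
  cy8 -> i11+i12 (or.ALU/mul.MUL) 2-wide
  cy9 -> i13 (mul.MUL) tail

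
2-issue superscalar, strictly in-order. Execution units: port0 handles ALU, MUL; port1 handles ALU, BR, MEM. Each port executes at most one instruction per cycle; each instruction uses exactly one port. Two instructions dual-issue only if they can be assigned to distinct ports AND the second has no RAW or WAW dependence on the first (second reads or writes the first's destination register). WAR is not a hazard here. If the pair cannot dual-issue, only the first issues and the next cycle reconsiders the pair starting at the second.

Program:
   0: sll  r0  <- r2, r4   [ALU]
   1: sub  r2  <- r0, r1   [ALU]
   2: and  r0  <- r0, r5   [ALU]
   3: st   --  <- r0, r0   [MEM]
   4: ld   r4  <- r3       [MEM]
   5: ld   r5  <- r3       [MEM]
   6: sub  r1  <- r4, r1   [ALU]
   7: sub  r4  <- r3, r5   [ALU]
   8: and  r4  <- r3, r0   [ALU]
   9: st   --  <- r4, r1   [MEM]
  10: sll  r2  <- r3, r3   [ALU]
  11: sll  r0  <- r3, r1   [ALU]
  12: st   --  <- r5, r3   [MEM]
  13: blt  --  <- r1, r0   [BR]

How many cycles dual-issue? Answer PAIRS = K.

PAIRS = 4

[0] i0  sll  -- RAW r0
[1] i1,i2  sub;and  -- dual
[2] i3  st  -- no-port MEM/MEM
[3] i4  ld  -- no-port MEM/MEM
[4] i5,i6  ld;sub  -- dual
[5] i7  sub  -- WAW r4
[6] i8  and  -- RAW r4
[7] i9,i10  st;sll  -- dual
[8] i11,i12  sll;st  -- dual
[9] i13  blt  -- tail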